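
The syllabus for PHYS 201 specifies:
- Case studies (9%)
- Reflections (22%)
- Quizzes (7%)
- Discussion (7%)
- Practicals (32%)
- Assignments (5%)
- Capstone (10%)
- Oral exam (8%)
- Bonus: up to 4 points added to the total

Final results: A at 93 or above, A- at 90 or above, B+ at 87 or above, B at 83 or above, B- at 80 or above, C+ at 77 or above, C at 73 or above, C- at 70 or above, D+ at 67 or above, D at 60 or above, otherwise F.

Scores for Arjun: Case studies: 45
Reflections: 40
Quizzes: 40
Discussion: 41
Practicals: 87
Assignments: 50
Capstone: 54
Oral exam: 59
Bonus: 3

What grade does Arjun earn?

D

Weighted total:
  Case studies 45 × 0.09 = 4.05
  Reflections 40 × 0.22 = 8.8
  Quizzes 40 × 0.07 = 2.8
  Discussion 41 × 0.07 = 2.87
  Practicals 87 × 0.32 = 27.84
  Assignments 50 × 0.05 = 2.5
  Capstone 54 × 0.1 = 5.4
  Oral exam 59 × 0.08 = 4.72
Sum = 58.98
Bonus: 58.98 + 3 = 61.98
61.98 is ≥ 60 and < 67 → D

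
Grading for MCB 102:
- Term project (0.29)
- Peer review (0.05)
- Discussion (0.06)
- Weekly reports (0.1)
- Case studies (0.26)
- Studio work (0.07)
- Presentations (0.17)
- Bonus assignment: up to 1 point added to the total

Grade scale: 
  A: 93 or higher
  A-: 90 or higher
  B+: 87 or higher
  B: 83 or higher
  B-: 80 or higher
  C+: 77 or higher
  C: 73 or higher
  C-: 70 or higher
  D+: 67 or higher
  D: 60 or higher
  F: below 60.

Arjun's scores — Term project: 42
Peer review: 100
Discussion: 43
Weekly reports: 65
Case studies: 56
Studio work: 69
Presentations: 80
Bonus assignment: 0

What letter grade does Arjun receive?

F

Weighted total:
  Term project 42 × 0.29 = 12.18
  Peer review 100 × 0.05 = 5
  Discussion 43 × 0.06 = 2.58
  Weekly reports 65 × 0.1 = 6.5
  Case studies 56 × 0.26 = 14.56
  Studio work 69 × 0.07 = 4.83
  Presentations 80 × 0.17 = 13.6
Sum = 59.25
Bonus assignment: 59.25 + 0 = 59.25
59.25 < 60 → F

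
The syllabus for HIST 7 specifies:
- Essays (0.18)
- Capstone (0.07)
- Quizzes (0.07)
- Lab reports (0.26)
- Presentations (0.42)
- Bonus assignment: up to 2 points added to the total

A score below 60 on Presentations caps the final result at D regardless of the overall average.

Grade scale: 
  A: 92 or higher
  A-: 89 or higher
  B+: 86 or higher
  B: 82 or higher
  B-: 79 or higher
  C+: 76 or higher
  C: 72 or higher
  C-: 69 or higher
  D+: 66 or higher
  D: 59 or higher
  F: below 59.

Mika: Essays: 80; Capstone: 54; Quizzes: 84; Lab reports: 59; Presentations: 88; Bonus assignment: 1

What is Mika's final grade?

C+

Presentations score 88 ≥ 60: minimum met.
Weighted total:
  Essays 80 × 0.18 = 14.4
  Capstone 54 × 0.07 = 3.78
  Quizzes 84 × 0.07 = 5.88
  Lab reports 59 × 0.26 = 15.34
  Presentations 88 × 0.42 = 36.96
Sum = 76.36
Bonus assignment: 76.36 + 1 = 77.36
77.36 is ≥ 76 and < 79 → C+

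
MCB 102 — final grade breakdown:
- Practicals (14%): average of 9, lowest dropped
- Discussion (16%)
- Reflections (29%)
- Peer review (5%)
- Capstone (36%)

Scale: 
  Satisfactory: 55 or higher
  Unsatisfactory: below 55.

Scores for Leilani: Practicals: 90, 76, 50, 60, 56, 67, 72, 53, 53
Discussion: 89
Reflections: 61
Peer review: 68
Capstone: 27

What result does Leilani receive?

Unsatisfactory

Practicals: drop 50 → average of remaining 8 = 527/8 = 65.875
Weighted total:
  Practicals 65.875 × 0.14 = 9.2225
  Discussion 89 × 0.16 = 14.24
  Reflections 61 × 0.29 = 17.69
  Peer review 68 × 0.05 = 3.4
  Capstone 27 × 0.36 = 9.72
Sum = 54.2725
54.2725 < 55 → Unsatisfactory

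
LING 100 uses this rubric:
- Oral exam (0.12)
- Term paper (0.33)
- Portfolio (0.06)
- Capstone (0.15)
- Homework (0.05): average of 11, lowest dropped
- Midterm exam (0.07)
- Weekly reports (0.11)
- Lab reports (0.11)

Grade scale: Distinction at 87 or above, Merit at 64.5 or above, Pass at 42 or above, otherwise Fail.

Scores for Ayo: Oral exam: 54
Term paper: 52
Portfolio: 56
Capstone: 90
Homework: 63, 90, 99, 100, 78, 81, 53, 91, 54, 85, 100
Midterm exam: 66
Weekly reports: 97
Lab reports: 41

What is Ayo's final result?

Merit

Homework: drop 53 → average of remaining 10 = 841/10 = 84.1
Weighted total:
  Oral exam 54 × 0.12 = 6.48
  Term paper 52 × 0.33 = 17.16
  Portfolio 56 × 0.06 = 3.36
  Capstone 90 × 0.15 = 13.5
  Homework 84.1 × 0.05 = 4.205
  Midterm exam 66 × 0.07 = 4.62
  Weekly reports 97 × 0.11 = 10.67
  Lab reports 41 × 0.11 = 4.51
Sum = 64.505
64.505 is ≥ 64.5 and < 87 → Merit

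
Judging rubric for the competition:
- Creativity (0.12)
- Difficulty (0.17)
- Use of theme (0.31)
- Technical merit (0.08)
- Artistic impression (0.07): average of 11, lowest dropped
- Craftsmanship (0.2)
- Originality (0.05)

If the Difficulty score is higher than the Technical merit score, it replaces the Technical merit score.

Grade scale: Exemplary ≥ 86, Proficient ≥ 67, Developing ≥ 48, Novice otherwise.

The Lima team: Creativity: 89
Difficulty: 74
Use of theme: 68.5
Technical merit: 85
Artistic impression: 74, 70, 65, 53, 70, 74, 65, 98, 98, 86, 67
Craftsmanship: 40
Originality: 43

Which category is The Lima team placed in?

Developing

Artistic impression: drop 53 → average of remaining 10 = 767/10 = 76.7
Difficulty (74) ≤ Technical merit (85), so Technical merit stays at 85.
Weighted total:
  Creativity 89 × 0.12 = 10.68
  Difficulty 74 × 0.17 = 12.58
  Use of theme 68.5 × 0.31 = 21.235
  Technical merit 85 × 0.08 = 6.8
  Artistic impression 76.7 × 0.07 = 5.369
  Craftsmanship 40 × 0.2 = 8
  Originality 43 × 0.05 = 2.15
Sum = 66.814
66.814 is ≥ 48 and < 67 → Developing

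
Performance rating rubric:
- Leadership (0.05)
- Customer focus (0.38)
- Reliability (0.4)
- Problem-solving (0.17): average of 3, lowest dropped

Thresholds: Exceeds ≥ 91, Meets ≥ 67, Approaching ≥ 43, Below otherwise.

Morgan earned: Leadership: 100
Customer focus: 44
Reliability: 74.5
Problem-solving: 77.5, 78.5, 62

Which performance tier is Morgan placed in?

Problem-solving: drop 62 → average of remaining 2 = 156/2 = 78
Weighted total:
  Leadership 100 × 0.05 = 5
  Customer focus 44 × 0.38 = 16.72
  Reliability 74.5 × 0.4 = 29.8
  Problem-solving 78 × 0.17 = 13.26
Sum = 64.78
64.78 is ≥ 43 and < 67 → Approaching

Approaching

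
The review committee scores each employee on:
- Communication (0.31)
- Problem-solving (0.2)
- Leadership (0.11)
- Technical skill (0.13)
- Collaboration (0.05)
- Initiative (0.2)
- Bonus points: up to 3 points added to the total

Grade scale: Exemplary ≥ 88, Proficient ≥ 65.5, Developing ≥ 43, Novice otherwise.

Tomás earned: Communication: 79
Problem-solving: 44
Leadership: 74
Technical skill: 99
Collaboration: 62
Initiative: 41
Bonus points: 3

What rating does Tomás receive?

Weighted total:
  Communication 79 × 0.31 = 24.49
  Problem-solving 44 × 0.2 = 8.8
  Leadership 74 × 0.11 = 8.14
  Technical skill 99 × 0.13 = 12.87
  Collaboration 62 × 0.05 = 3.1
  Initiative 41 × 0.2 = 8.2
Sum = 65.6
Bonus points: 65.6 + 3 = 68.6
68.6 is ≥ 65.5 and < 88 → Proficient

Proficient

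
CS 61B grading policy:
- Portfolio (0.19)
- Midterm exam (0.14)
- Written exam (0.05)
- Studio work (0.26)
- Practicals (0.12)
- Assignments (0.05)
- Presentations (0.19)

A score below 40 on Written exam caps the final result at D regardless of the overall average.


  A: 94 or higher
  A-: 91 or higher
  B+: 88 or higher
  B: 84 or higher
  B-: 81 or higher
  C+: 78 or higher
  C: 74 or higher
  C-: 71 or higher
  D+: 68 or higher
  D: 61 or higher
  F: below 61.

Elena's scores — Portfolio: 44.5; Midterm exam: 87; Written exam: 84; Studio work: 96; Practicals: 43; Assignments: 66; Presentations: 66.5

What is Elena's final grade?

D+

Written exam score 84 ≥ 40: minimum met.
Weighted total:
  Portfolio 44.5 × 0.19 = 8.455
  Midterm exam 87 × 0.14 = 12.18
  Written exam 84 × 0.05 = 4.2
  Studio work 96 × 0.26 = 24.96
  Practicals 43 × 0.12 = 5.16
  Assignments 66 × 0.05 = 3.3
  Presentations 66.5 × 0.19 = 12.635
Sum = 70.89
70.89 is ≥ 68 and < 71 → D+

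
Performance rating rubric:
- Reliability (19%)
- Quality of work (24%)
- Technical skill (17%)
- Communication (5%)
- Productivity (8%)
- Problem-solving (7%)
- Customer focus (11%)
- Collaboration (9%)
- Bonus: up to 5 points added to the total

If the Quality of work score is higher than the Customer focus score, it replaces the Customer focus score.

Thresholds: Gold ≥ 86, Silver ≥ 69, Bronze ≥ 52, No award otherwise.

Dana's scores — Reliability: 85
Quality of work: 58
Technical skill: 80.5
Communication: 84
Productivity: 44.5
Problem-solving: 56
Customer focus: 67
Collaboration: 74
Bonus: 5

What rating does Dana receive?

Quality of work (58) ≤ Customer focus (67), so Customer focus stays at 67.
Weighted total:
  Reliability 85 × 0.19 = 16.15
  Quality of work 58 × 0.24 = 13.92
  Technical skill 80.5 × 0.17 = 13.685
  Communication 84 × 0.05 = 4.2
  Productivity 44.5 × 0.08 = 3.56
  Problem-solving 56 × 0.07 = 3.92
  Customer focus 67 × 0.11 = 7.37
  Collaboration 74 × 0.09 = 6.66
Sum = 69.465
Bonus: 69.465 + 5 = 74.465
74.465 is ≥ 69 and < 86 → Silver

Silver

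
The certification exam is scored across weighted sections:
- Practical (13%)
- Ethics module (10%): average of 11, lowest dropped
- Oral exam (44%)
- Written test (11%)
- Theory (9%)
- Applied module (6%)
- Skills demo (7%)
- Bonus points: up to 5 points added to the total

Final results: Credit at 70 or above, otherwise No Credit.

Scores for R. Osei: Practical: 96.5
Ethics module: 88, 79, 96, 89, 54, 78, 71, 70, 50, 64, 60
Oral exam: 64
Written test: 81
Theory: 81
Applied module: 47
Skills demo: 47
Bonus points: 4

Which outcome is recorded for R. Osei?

Ethics module: drop 50 → average of remaining 10 = 749/10 = 74.9
Weighted total:
  Practical 96.5 × 0.13 = 12.545
  Ethics module 74.9 × 0.1 = 7.49
  Oral exam 64 × 0.44 = 28.16
  Written test 81 × 0.11 = 8.91
  Theory 81 × 0.09 = 7.29
  Applied module 47 × 0.06 = 2.82
  Skills demo 47 × 0.07 = 3.29
Sum = 70.505
Bonus points: 70.505 + 4 = 74.505
74.505 ≥ 70 → Credit

Credit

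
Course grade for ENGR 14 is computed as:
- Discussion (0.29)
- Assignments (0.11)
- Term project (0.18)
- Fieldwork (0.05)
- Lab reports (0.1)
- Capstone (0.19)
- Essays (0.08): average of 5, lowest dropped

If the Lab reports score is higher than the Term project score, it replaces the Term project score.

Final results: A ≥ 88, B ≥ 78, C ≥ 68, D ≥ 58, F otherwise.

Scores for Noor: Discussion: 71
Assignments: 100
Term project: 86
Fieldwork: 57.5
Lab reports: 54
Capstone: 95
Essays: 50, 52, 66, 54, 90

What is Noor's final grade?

B

Essays: drop 50 → average of remaining 4 = 262/4 = 65.5
Lab reports (54) ≤ Term project (86), so Term project stays at 86.
Weighted total:
  Discussion 71 × 0.29 = 20.59
  Assignments 100 × 0.11 = 11
  Term project 86 × 0.18 = 15.48
  Fieldwork 57.5 × 0.05 = 2.875
  Lab reports 54 × 0.1 = 5.4
  Capstone 95 × 0.19 = 18.05
  Essays 65.5 × 0.08 = 5.24
Sum = 78.635
78.635 is ≥ 78 and < 88 → B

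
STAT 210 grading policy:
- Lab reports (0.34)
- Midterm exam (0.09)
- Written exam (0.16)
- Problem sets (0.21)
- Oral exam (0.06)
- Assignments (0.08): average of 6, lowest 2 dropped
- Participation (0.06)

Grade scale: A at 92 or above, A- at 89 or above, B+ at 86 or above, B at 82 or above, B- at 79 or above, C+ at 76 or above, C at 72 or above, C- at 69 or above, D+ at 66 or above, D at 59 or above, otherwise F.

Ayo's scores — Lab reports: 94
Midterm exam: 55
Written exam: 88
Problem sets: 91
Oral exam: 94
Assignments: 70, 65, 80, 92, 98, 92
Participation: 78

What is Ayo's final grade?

B+

Assignments: drop 65, 70 → average of remaining 4 = 362/4 = 90.5
Weighted total:
  Lab reports 94 × 0.34 = 31.96
  Midterm exam 55 × 0.09 = 4.95
  Written exam 88 × 0.16 = 14.08
  Problem sets 91 × 0.21 = 19.11
  Oral exam 94 × 0.06 = 5.64
  Assignments 90.5 × 0.08 = 7.24
  Participation 78 × 0.06 = 4.68
Sum = 87.66
87.66 is ≥ 86 and < 89 → B+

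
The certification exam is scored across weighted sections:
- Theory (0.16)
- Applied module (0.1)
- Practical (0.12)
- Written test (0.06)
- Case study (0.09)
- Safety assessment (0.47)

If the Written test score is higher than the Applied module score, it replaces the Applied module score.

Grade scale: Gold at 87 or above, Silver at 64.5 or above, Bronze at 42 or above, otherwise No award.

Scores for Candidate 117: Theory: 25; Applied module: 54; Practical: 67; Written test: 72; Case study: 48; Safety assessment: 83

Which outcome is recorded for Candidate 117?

Written test (72) > Applied module (54), so Applied module counts as 72.
Weighted total:
  Theory 25 × 0.16 = 4
  Applied module 72 × 0.1 = 7.2
  Practical 67 × 0.12 = 8.04
  Written test 72 × 0.06 = 4.32
  Case study 48 × 0.09 = 4.32
  Safety assessment 83 × 0.47 = 39.01
Sum = 66.89
66.89 is ≥ 64.5 and < 87 → Silver

Silver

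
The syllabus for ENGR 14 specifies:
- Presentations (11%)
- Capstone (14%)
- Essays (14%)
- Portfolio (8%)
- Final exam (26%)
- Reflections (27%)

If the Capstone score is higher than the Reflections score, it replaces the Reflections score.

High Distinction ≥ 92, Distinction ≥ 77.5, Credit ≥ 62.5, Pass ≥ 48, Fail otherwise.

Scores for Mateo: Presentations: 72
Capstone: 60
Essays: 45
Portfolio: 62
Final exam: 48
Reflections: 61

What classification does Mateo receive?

Pass

Capstone (60) ≤ Reflections (61), so Reflections stays at 61.
Weighted total:
  Presentations 72 × 0.11 = 7.92
  Capstone 60 × 0.14 = 8.4
  Essays 45 × 0.14 = 6.3
  Portfolio 62 × 0.08 = 4.96
  Final exam 48 × 0.26 = 12.48
  Reflections 61 × 0.27 = 16.47
Sum = 56.53
56.53 is ≥ 48 and < 62.5 → Pass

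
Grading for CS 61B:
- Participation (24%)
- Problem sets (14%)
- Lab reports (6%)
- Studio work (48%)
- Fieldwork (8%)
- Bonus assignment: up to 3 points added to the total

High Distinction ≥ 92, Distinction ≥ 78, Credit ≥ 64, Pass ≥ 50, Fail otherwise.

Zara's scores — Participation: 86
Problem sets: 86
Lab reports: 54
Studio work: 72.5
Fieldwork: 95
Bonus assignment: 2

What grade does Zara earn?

Weighted total:
  Participation 86 × 0.24 = 20.64
  Problem sets 86 × 0.14 = 12.04
  Lab reports 54 × 0.06 = 3.24
  Studio work 72.5 × 0.48 = 34.8
  Fieldwork 95 × 0.08 = 7.6
Sum = 78.32
Bonus assignment: 78.32 + 2 = 80.32
80.32 is ≥ 78 and < 92 → Distinction

Distinction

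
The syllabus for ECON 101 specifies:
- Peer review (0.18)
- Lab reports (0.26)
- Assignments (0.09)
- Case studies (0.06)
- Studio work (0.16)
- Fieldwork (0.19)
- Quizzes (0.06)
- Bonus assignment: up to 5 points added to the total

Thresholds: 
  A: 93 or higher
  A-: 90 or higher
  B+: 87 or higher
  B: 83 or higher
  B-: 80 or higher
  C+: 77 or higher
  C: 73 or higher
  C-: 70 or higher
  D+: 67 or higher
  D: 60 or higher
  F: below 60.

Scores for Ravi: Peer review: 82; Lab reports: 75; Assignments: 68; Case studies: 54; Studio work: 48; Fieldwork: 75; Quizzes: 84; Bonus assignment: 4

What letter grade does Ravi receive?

Weighted total:
  Peer review 82 × 0.18 = 14.76
  Lab reports 75 × 0.26 = 19.5
  Assignments 68 × 0.09 = 6.12
  Case studies 54 × 0.06 = 3.24
  Studio work 48 × 0.16 = 7.68
  Fieldwork 75 × 0.19 = 14.25
  Quizzes 84 × 0.06 = 5.04
Sum = 70.59
Bonus assignment: 70.59 + 4 = 74.59
74.59 is ≥ 73 and < 77 → C

C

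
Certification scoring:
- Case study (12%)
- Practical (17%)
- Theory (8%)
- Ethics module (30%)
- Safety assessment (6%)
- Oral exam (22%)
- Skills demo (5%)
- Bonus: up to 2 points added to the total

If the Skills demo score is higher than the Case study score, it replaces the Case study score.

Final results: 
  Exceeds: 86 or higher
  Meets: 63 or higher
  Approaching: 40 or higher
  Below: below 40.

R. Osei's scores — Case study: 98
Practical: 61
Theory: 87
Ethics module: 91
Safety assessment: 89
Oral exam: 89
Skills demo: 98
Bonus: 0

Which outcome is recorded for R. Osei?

Exceeds

Skills demo (98) ≤ Case study (98), so Case study stays at 98.
Weighted total:
  Case study 98 × 0.12 = 11.76
  Practical 61 × 0.17 = 10.37
  Theory 87 × 0.08 = 6.96
  Ethics module 91 × 0.3 = 27.3
  Safety assessment 89 × 0.06 = 5.34
  Oral exam 89 × 0.22 = 19.58
  Skills demo 98 × 0.05 = 4.9
Sum = 86.21
Bonus: 86.21 + 0 = 86.21
86.21 ≥ 86 → Exceeds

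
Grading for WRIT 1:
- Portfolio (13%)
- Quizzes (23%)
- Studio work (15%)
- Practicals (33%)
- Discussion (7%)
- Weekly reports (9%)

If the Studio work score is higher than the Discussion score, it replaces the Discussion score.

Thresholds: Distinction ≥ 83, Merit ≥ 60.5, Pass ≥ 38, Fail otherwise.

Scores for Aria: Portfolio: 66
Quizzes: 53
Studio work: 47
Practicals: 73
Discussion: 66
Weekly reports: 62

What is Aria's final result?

Studio work (47) ≤ Discussion (66), so Discussion stays at 66.
Weighted total:
  Portfolio 66 × 0.13 = 8.58
  Quizzes 53 × 0.23 = 12.19
  Studio work 47 × 0.15 = 7.05
  Practicals 73 × 0.33 = 24.09
  Discussion 66 × 0.07 = 4.62
  Weekly reports 62 × 0.09 = 5.58
Sum = 62.11
62.11 is ≥ 60.5 and < 83 → Merit

Merit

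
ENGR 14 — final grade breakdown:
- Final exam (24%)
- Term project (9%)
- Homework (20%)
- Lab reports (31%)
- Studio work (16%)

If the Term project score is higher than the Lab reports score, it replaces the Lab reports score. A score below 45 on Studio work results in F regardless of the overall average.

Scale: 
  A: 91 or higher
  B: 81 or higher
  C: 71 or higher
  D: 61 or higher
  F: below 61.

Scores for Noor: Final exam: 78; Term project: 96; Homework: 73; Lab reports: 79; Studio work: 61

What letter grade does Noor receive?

B

Term project (96) > Lab reports (79), so Lab reports counts as 96.
Studio work score 61 ≥ 45: minimum met.
Weighted total:
  Final exam 78 × 0.24 = 18.72
  Term project 96 × 0.09 = 8.64
  Homework 73 × 0.2 = 14.6
  Lab reports 96 × 0.31 = 29.76
  Studio work 61 × 0.16 = 9.76
Sum = 81.48
81.48 is ≥ 81 and < 91 → B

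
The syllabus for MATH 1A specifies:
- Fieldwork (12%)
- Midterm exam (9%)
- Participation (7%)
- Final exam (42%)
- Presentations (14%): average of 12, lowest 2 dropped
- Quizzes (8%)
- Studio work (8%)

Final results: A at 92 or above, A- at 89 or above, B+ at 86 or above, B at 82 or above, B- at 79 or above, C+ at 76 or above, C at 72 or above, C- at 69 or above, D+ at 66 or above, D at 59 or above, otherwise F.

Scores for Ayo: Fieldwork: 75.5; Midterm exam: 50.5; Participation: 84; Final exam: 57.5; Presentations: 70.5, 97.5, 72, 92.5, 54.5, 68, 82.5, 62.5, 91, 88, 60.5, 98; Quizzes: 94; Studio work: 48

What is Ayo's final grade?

Presentations: drop 54.5, 60.5 → average of remaining 10 = 822.5/10 = 82.25
Weighted total:
  Fieldwork 75.5 × 0.12 = 9.06
  Midterm exam 50.5 × 0.09 = 4.545
  Participation 84 × 0.07 = 5.88
  Final exam 57.5 × 0.42 = 24.15
  Presentations 82.25 × 0.14 = 11.515
  Quizzes 94 × 0.08 = 7.52
  Studio work 48 × 0.08 = 3.84
Sum = 66.51
66.51 is ≥ 66 and < 69 → D+

D+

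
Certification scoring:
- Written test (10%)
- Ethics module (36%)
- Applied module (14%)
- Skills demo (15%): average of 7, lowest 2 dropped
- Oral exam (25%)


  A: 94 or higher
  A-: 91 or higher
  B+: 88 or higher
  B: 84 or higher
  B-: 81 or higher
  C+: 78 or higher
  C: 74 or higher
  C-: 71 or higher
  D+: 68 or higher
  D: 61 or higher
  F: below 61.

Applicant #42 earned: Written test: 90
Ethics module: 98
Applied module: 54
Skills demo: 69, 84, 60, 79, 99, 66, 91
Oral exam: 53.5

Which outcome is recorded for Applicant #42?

Skills demo: drop 60, 66 → average of remaining 5 = 422/5 = 84.4
Weighted total:
  Written test 90 × 0.1 = 9
  Ethics module 98 × 0.36 = 35.28
  Applied module 54 × 0.14 = 7.56
  Skills demo 84.4 × 0.15 = 12.66
  Oral exam 53.5 × 0.25 = 13.375
Sum = 77.875
77.875 is ≥ 74 and < 78 → C

C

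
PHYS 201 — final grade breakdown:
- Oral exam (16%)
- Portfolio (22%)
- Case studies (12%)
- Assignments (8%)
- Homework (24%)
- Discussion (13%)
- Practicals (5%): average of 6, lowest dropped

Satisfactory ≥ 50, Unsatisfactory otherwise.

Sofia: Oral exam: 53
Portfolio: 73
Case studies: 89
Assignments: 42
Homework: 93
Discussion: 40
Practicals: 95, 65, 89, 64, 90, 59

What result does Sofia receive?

Practicals: drop 59 → average of remaining 5 = 403/5 = 80.6
Weighted total:
  Oral exam 53 × 0.16 = 8.48
  Portfolio 73 × 0.22 = 16.06
  Case studies 89 × 0.12 = 10.68
  Assignments 42 × 0.08 = 3.36
  Homework 93 × 0.24 = 22.32
  Discussion 40 × 0.13 = 5.2
  Practicals 80.6 × 0.05 = 4.03
Sum = 70.13
70.13 ≥ 50 → Satisfactory

Satisfactory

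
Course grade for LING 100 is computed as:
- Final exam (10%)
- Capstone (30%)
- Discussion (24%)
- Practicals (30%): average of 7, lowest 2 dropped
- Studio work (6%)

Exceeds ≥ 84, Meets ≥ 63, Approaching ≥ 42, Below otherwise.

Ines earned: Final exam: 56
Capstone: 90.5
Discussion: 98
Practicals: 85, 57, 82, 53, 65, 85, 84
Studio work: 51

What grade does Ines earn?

Practicals: drop 53, 57 → average of remaining 5 = 401/5 = 80.2
Weighted total:
  Final exam 56 × 0.1 = 5.6
  Capstone 90.5 × 0.3 = 27.15
  Discussion 98 × 0.24 = 23.52
  Practicals 80.2 × 0.3 = 24.06
  Studio work 51 × 0.06 = 3.06
Sum = 83.39
83.39 is ≥ 63 and < 84 → Meets

Meets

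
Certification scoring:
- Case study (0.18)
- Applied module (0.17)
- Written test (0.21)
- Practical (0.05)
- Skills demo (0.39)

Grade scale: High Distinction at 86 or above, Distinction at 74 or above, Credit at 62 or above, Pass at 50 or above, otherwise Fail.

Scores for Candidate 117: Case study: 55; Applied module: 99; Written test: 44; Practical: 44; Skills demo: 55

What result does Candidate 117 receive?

Weighted total:
  Case study 55 × 0.18 = 9.9
  Applied module 99 × 0.17 = 16.83
  Written test 44 × 0.21 = 9.24
  Practical 44 × 0.05 = 2.2
  Skills demo 55 × 0.39 = 21.45
Sum = 59.62
59.62 is ≥ 50 and < 62 → Pass

Pass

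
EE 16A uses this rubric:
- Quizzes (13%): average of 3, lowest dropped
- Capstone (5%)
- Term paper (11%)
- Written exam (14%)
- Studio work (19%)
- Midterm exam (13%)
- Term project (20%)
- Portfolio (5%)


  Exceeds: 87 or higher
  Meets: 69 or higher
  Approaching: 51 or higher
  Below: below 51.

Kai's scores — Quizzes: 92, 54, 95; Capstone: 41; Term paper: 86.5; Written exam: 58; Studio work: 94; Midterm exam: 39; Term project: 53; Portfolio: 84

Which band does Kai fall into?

Meets

Quizzes: drop 54 → average of remaining 2 = 187/2 = 93.5
Weighted total:
  Quizzes 93.5 × 0.13 = 12.155
  Capstone 41 × 0.05 = 2.05
  Term paper 86.5 × 0.11 = 9.515
  Written exam 58 × 0.14 = 8.12
  Studio work 94 × 0.19 = 17.86
  Midterm exam 39 × 0.13 = 5.07
  Term project 53 × 0.2 = 10.6
  Portfolio 84 × 0.05 = 4.2
Sum = 69.57
69.57 is ≥ 69 and < 87 → Meets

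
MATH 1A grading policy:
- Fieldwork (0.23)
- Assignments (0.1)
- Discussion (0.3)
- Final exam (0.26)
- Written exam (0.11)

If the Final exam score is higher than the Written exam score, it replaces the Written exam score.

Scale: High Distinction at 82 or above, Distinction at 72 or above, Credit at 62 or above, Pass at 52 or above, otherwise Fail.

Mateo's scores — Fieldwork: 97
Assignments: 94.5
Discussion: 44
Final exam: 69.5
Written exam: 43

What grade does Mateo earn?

Final exam (69.5) > Written exam (43), so Written exam counts as 69.5.
Weighted total:
  Fieldwork 97 × 0.23 = 22.31
  Assignments 94.5 × 0.1 = 9.45
  Discussion 44 × 0.3 = 13.2
  Final exam 69.5 × 0.26 = 18.07
  Written exam 69.5 × 0.11 = 7.645
Sum = 70.675
70.675 is ≥ 62 and < 72 → Credit

Credit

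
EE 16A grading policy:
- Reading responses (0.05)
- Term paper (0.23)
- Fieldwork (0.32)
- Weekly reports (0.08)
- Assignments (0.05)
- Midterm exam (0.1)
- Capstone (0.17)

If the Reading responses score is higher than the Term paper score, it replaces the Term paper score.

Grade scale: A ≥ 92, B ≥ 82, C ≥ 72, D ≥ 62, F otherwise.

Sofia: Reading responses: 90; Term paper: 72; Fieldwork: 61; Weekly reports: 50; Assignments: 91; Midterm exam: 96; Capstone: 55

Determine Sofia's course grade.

Reading responses (90) > Term paper (72), so Term paper counts as 90.
Weighted total:
  Reading responses 90 × 0.05 = 4.5
  Term paper 90 × 0.23 = 20.7
  Fieldwork 61 × 0.32 = 19.52
  Weekly reports 50 × 0.08 = 4
  Assignments 91 × 0.05 = 4.55
  Midterm exam 96 × 0.1 = 9.6
  Capstone 55 × 0.17 = 9.35
Sum = 72.22
72.22 is ≥ 72 and < 82 → C

C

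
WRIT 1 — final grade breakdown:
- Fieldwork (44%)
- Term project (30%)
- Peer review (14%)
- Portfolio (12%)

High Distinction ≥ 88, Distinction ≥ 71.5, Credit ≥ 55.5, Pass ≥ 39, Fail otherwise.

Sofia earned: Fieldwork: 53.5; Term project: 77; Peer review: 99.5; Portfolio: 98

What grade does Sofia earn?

Distinction

Weighted total:
  Fieldwork 53.5 × 0.44 = 23.54
  Term project 77 × 0.3 = 23.1
  Peer review 99.5 × 0.14 = 13.93
  Portfolio 98 × 0.12 = 11.76
Sum = 72.33
72.33 is ≥ 71.5 and < 88 → Distinction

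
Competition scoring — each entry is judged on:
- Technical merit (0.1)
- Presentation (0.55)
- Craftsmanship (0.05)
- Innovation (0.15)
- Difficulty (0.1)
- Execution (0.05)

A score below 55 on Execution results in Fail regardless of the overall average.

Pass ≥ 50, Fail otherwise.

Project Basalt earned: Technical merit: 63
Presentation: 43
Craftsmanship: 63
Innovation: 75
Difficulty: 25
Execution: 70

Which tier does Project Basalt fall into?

Execution score 70 ≥ 55: minimum met.
Weighted total:
  Technical merit 63 × 0.1 = 6.3
  Presentation 43 × 0.55 = 23.65
  Craftsmanship 63 × 0.05 = 3.15
  Innovation 75 × 0.15 = 11.25
  Difficulty 25 × 0.1 = 2.5
  Execution 70 × 0.05 = 3.5
Sum = 50.35
50.35 ≥ 50 → Pass

Pass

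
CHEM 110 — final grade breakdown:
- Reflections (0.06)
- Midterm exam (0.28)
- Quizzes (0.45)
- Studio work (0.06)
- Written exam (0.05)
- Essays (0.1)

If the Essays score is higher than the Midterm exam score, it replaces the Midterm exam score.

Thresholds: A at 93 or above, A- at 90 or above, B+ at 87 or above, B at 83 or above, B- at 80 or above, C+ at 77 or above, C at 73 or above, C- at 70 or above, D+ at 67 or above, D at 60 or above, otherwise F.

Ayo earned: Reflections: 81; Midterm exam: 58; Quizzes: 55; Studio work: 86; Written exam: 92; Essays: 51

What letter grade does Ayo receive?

D

Essays (51) ≤ Midterm exam (58), so Midterm exam stays at 58.
Weighted total:
  Reflections 81 × 0.06 = 4.86
  Midterm exam 58 × 0.28 = 16.24
  Quizzes 55 × 0.45 = 24.75
  Studio work 86 × 0.06 = 5.16
  Written exam 92 × 0.05 = 4.6
  Essays 51 × 0.1 = 5.1
Sum = 60.71
60.71 is ≥ 60 and < 67 → D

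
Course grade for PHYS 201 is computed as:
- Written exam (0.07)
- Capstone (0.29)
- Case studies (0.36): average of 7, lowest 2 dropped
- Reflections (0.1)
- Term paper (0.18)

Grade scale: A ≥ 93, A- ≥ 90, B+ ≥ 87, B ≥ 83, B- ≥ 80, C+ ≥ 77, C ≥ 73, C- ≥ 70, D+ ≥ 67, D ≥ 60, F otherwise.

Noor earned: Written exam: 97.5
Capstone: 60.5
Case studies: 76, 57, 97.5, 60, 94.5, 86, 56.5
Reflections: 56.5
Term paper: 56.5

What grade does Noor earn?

Case studies: drop 56.5, 57 → average of remaining 5 = 414/5 = 82.8
Weighted total:
  Written exam 97.5 × 0.07 = 6.825
  Capstone 60.5 × 0.29 = 17.545
  Case studies 82.8 × 0.36 = 29.808
  Reflections 56.5 × 0.1 = 5.65
  Term paper 56.5 × 0.18 = 10.17
Sum = 69.998
69.998 is ≥ 67 and < 70 → D+

D+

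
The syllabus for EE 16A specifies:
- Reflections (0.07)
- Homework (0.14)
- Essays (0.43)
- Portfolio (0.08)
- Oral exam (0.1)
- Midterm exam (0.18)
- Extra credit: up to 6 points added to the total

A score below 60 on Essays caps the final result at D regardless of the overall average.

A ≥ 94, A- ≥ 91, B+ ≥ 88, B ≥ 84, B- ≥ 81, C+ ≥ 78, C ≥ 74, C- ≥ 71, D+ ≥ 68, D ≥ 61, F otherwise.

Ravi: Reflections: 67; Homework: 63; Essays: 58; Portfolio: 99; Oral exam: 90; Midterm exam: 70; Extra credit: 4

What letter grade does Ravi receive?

D

Essays score 58 < 60: minimum not met.
Weighted total:
  Reflections 67 × 0.07 = 4.69
  Homework 63 × 0.14 = 8.82
  Essays 58 × 0.43 = 24.94
  Portfolio 99 × 0.08 = 7.92
  Oral exam 90 × 0.1 = 9
  Midterm exam 70 × 0.18 = 12.6
Sum = 67.97
Extra credit: 67.97 + 4 = 71.97
71.97 would be C-; cap at D applies → D.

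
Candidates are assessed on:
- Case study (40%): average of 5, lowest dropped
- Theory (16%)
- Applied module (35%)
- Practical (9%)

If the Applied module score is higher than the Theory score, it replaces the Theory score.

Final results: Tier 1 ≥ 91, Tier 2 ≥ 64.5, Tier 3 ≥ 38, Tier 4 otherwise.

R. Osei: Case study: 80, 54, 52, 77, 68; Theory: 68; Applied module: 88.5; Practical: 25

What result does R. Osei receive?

Case study: drop 52 → average of remaining 4 = 279/4 = 69.75
Applied module (88.5) > Theory (68), so Theory counts as 88.5.
Weighted total:
  Case study 69.75 × 0.4 = 27.9
  Theory 88.5 × 0.16 = 14.16
  Applied module 88.5 × 0.35 = 30.975
  Practical 25 × 0.09 = 2.25
Sum = 75.285
75.285 is ≥ 64.5 and < 91 → Tier 2

Tier 2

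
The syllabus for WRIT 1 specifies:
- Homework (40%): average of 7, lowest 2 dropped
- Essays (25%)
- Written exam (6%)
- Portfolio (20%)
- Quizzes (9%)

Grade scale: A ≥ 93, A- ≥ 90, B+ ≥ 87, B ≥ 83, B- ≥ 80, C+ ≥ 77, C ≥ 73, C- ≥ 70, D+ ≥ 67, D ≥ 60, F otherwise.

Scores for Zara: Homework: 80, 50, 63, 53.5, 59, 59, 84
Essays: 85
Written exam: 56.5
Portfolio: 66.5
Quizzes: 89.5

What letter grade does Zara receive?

C

Homework: drop 50, 53.5 → average of remaining 5 = 345/5 = 69
Weighted total:
  Homework 69 × 0.4 = 27.6
  Essays 85 × 0.25 = 21.25
  Written exam 56.5 × 0.06 = 3.39
  Portfolio 66.5 × 0.2 = 13.3
  Quizzes 89.5 × 0.09 = 8.055
Sum = 73.595
73.595 is ≥ 73 and < 77 → C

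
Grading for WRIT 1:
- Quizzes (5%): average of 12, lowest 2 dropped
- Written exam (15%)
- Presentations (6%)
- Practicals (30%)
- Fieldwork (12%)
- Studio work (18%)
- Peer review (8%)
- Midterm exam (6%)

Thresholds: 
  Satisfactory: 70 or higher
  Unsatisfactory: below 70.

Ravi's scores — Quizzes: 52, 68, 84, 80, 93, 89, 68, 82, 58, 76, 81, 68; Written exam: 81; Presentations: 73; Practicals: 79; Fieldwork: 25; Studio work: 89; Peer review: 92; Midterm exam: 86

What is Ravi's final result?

Satisfactory

Quizzes: drop 52, 58 → average of remaining 10 = 789/10 = 78.9
Weighted total:
  Quizzes 78.9 × 0.05 = 3.945
  Written exam 81 × 0.15 = 12.15
  Presentations 73 × 0.06 = 4.38
  Practicals 79 × 0.3 = 23.7
  Fieldwork 25 × 0.12 = 3
  Studio work 89 × 0.18 = 16.02
  Peer review 92 × 0.08 = 7.36
  Midterm exam 86 × 0.06 = 5.16
Sum = 75.715
75.715 ≥ 70 → Satisfactory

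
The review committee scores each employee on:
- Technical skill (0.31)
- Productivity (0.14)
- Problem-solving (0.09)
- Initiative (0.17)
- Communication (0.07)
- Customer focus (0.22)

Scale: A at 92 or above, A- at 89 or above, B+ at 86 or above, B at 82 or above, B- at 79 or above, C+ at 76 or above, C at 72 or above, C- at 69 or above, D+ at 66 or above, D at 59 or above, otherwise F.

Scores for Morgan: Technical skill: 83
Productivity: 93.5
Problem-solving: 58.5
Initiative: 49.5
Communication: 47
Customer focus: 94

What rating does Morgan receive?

C+

Weighted total:
  Technical skill 83 × 0.31 = 25.73
  Productivity 93.5 × 0.14 = 13.09
  Problem-solving 58.5 × 0.09 = 5.265
  Initiative 49.5 × 0.17 = 8.415
  Communication 47 × 0.07 = 3.29
  Customer focus 94 × 0.22 = 20.68
Sum = 76.47
76.47 is ≥ 76 and < 79 → C+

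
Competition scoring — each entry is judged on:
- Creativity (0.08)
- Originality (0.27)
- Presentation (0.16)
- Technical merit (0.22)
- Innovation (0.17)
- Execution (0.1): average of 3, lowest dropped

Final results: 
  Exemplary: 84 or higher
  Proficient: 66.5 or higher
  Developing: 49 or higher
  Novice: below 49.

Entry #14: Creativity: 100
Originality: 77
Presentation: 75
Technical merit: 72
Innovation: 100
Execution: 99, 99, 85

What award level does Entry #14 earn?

Execution: drop 85 → average of remaining 2 = 198/2 = 99
Weighted total:
  Creativity 100 × 0.08 = 8
  Originality 77 × 0.27 = 20.79
  Presentation 75 × 0.16 = 12
  Technical merit 72 × 0.22 = 15.84
  Innovation 100 × 0.17 = 17
  Execution 99 × 0.1 = 9.9
Sum = 83.53
83.53 is ≥ 66.5 and < 84 → Proficient

Proficient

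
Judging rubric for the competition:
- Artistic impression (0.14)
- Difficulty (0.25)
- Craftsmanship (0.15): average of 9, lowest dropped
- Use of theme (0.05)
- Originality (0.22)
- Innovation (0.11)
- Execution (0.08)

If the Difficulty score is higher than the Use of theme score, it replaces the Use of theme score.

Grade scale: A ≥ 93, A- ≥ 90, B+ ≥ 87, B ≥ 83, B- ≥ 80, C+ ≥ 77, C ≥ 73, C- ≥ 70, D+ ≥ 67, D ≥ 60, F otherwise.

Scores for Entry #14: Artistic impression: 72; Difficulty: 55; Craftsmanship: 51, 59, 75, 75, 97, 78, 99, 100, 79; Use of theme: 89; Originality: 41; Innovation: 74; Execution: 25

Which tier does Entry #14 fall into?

F

Craftsmanship: drop 51 → average of remaining 8 = 662/8 = 82.75
Difficulty (55) ≤ Use of theme (89), so Use of theme stays at 89.
Weighted total:
  Artistic impression 72 × 0.14 = 10.08
  Difficulty 55 × 0.25 = 13.75
  Craftsmanship 82.75 × 0.15 = 12.4125
  Use of theme 89 × 0.05 = 4.45
  Originality 41 × 0.22 = 9.02
  Innovation 74 × 0.11 = 8.14
  Execution 25 × 0.08 = 2
Sum = 59.8525
59.8525 < 60 → F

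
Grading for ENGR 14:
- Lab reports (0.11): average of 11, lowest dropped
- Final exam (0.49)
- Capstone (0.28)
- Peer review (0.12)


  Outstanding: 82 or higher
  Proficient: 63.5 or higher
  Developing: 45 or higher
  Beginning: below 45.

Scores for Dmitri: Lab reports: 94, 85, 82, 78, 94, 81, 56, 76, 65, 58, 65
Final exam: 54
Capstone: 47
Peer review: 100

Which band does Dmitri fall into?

Developing

Lab reports: drop 56 → average of remaining 10 = 778/10 = 77.8
Weighted total:
  Lab reports 77.8 × 0.11 = 8.558
  Final exam 54 × 0.49 = 26.46
  Capstone 47 × 0.28 = 13.16
  Peer review 100 × 0.12 = 12
Sum = 60.178
60.178 is ≥ 45 and < 63.5 → Developing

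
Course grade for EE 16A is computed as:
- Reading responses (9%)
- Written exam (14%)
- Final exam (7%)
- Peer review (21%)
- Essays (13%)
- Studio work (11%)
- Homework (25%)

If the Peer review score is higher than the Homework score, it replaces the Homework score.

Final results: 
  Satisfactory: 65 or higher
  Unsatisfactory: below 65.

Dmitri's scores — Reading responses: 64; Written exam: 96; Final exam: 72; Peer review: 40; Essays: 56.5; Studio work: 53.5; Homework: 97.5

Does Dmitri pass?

Satisfactory

Peer review (40) ≤ Homework (97.5), so Homework stays at 97.5.
Weighted total:
  Reading responses 64 × 0.09 = 5.76
  Written exam 96 × 0.14 = 13.44
  Final exam 72 × 0.07 = 5.04
  Peer review 40 × 0.21 = 8.4
  Essays 56.5 × 0.13 = 7.345
  Studio work 53.5 × 0.11 = 5.885
  Homework 97.5 × 0.25 = 24.375
Sum = 70.245
70.245 ≥ 65 → Satisfactory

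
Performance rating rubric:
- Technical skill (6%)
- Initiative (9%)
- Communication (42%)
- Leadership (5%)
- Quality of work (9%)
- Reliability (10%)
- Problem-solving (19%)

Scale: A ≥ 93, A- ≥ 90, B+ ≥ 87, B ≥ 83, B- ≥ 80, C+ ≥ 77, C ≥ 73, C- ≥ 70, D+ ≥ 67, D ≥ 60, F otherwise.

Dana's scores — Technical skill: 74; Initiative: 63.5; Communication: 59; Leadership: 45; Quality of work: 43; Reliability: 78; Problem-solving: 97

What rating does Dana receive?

Weighted total:
  Technical skill 74 × 0.06 = 4.44
  Initiative 63.5 × 0.09 = 5.715
  Communication 59 × 0.42 = 24.78
  Leadership 45 × 0.05 = 2.25
  Quality of work 43 × 0.09 = 3.87
  Reliability 78 × 0.1 = 7.8
  Problem-solving 97 × 0.19 = 18.43
Sum = 67.285
67.285 is ≥ 67 and < 70 → D+

D+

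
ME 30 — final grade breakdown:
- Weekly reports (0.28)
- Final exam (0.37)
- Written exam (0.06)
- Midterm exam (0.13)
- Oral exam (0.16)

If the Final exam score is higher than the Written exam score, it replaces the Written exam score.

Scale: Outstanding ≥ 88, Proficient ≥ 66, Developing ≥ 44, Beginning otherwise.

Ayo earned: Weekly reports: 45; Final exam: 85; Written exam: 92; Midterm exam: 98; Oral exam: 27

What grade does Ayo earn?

Proficient

Final exam (85) ≤ Written exam (92), so Written exam stays at 92.
Weighted total:
  Weekly reports 45 × 0.28 = 12.6
  Final exam 85 × 0.37 = 31.45
  Written exam 92 × 0.06 = 5.52
  Midterm exam 98 × 0.13 = 12.74
  Oral exam 27 × 0.16 = 4.32
Sum = 66.63
66.63 is ≥ 66 and < 88 → Proficient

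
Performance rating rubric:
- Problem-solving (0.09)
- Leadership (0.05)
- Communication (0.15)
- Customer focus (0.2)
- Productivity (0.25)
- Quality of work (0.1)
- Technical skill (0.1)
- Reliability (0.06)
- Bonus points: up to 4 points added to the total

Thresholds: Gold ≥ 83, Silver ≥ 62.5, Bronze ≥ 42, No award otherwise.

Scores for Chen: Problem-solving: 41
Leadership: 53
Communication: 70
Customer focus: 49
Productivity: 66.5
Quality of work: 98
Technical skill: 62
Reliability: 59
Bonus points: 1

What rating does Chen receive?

Weighted total:
  Problem-solving 41 × 0.09 = 3.69
  Leadership 53 × 0.05 = 2.65
  Communication 70 × 0.15 = 10.5
  Customer focus 49 × 0.2 = 9.8
  Productivity 66.5 × 0.25 = 16.625
  Quality of work 98 × 0.1 = 9.8
  Technical skill 62 × 0.1 = 6.2
  Reliability 59 × 0.06 = 3.54
Sum = 62.805
Bonus points: 62.805 + 1 = 63.805
63.805 is ≥ 62.5 and < 83 → Silver

Silver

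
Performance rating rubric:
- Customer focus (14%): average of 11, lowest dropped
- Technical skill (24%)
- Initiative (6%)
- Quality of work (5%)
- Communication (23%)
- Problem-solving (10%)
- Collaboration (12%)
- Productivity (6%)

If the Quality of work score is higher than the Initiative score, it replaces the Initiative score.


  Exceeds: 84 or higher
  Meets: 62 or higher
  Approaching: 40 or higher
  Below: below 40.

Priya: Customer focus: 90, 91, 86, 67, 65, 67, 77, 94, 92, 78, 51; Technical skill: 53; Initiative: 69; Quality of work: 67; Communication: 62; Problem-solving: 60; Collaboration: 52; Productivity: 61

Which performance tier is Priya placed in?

Approaching

Customer focus: drop 51 → average of remaining 10 = 807/10 = 80.7
Quality of work (67) ≤ Initiative (69), so Initiative stays at 69.
Weighted total:
  Customer focus 80.7 × 0.14 = 11.298
  Technical skill 53 × 0.24 = 12.72
  Initiative 69 × 0.06 = 4.14
  Quality of work 67 × 0.05 = 3.35
  Communication 62 × 0.23 = 14.26
  Problem-solving 60 × 0.1 = 6
  Collaboration 52 × 0.12 = 6.24
  Productivity 61 × 0.06 = 3.66
Sum = 61.668
61.668 is ≥ 40 and < 62 → Approaching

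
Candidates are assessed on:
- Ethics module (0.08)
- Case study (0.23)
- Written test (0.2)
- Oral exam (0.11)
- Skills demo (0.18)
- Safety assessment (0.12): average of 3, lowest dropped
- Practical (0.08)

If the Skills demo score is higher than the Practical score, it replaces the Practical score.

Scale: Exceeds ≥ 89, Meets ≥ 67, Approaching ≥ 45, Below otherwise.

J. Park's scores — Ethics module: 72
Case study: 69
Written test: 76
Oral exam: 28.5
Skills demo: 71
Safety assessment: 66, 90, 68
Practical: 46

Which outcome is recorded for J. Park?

Safety assessment: drop 66 → average of remaining 2 = 158/2 = 79
Skills demo (71) > Practical (46), so Practical counts as 71.
Weighted total:
  Ethics module 72 × 0.08 = 5.76
  Case study 69 × 0.23 = 15.87
  Written test 76 × 0.2 = 15.2
  Oral exam 28.5 × 0.11 = 3.135
  Skills demo 71 × 0.18 = 12.78
  Safety assessment 79 × 0.12 = 9.48
  Practical 71 × 0.08 = 5.68
Sum = 67.905
67.905 is ≥ 67 and < 89 → Meets

Meets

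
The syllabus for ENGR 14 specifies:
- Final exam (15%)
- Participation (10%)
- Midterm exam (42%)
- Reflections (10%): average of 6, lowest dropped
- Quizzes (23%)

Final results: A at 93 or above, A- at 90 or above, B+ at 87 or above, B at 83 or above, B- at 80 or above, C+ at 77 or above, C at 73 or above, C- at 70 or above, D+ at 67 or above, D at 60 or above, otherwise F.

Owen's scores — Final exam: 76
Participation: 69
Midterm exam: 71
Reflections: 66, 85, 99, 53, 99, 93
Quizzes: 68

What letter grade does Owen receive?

C-

Reflections: drop 53 → average of remaining 5 = 442/5 = 88.4
Weighted total:
  Final exam 76 × 0.15 = 11.4
  Participation 69 × 0.1 = 6.9
  Midterm exam 71 × 0.42 = 29.82
  Reflections 88.4 × 0.1 = 8.84
  Quizzes 68 × 0.23 = 15.64
Sum = 72.6
72.6 is ≥ 70 and < 73 → C-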